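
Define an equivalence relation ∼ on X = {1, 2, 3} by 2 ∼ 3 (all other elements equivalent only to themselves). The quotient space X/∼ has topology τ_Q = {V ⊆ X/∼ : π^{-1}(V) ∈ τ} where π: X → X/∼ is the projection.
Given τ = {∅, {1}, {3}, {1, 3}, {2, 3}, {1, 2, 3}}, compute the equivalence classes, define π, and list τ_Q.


X/∼ = {[1], [2=3]}; |τ_Q| = 4.

Equivalence classes: [1], [2=3].
Quotient map π: X → X/∼ sends 1 ↦ [1], 2 ↦ [2=3], 3 ↦ [2=3].
For each subset V ⊆ X/∼, compute π^{-1}(V) ⊆ X and check whether π^{-1}(V) ∈ τ. V is open in τ_Q iff π^{-1}(V) ∈ τ.
  V = {}: π^{-1}(V) = ∅ ∈ τ ✓.
  V = {[1]}: π^{-1}(V) = {1} ∈ τ ✓.
  V = {[2=3]}: π^{-1}(V) = {2, 3} ∈ τ ✓.
  V = {[1], [2=3]}: π^{-1}(V) = {1, 2, 3} ∈ τ ✓.
Open sets in the quotient: τ_Q = {{}, {[1]}, {[2=3]}, {[1], [2=3]}} (4 elements).


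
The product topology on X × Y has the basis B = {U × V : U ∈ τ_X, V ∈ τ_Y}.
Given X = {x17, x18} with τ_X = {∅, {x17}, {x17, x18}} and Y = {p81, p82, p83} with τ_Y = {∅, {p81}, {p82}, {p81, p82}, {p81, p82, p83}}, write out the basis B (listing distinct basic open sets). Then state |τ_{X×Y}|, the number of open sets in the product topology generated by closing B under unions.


Basis B = {∅ × ∅, {x17} × {p81}, {x17} × {p82}, {x17} × {p81, p82}, {x17, x18} × {p81}, {x17, x18} × {p82}, {x17} × {p81, p82, p83}, {x17, x18} × {p81, p82}, {x17, x18} × {p81, p82, p83}}; |τ_{X×Y}| = 14.

Enumerate products U × V with U ∈ τ_X, V ∈ τ_Y (deduplicated):
  ∅ × ∅ = {} (∅)
  {x17} × {p81} = {(x17,p81)}
  {x17} × {p82} = {(x17,p82)}
  {x17} × {p81, p82} = {(x17,p81), (x17,p82)}
  {x17, x18} × {p81} = {(x17,p81), (x18,p81)}
  {x17, x18} × {p82} = {(x17,p82), (x18,p82)}
  {x17} × {p81, p82, p83} = {(x17,p81), (x17,p82), (x17,p83)}
  {x17, x18} × {p81, p82} = {(x17,p81), (x17,p82), (x18,p81), (x18,p82)}
  {x17, x18} × {p81, p82, p83} = {(x17,p81), (x17,p82), (x17,p83), (x18,p81), (x18,p82), (x18,p83)}
These 9 distinct sets form the basis B.
Close under arbitrary unions to get τ_{X×Y}; counting gives |τ_{X×Y}| = 14.


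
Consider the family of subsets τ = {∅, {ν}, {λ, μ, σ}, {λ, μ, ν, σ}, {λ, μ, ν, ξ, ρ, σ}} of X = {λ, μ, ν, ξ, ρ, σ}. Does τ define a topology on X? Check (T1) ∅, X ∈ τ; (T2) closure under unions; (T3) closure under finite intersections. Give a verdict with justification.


τ IS a topology on X.

Axiom (T1): ∅ ∈ τ? Yes; X ∈ τ? Yes.
Axiom (T2/T3): check pairwise unions and intersections of members of τ.
All pairwise intersections and unions checked — each lies in τ. Therefore τ satisfies (T1), (T2), (T3): it IS a topology on X.


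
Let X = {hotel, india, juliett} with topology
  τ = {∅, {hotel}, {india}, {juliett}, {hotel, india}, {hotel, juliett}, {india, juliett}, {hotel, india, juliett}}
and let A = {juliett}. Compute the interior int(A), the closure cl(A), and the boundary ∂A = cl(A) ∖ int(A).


int(A) = {juliett}, cl(A) = {juliett}, ∂A = ∅.

Closed sets in (X, τ) are complements of opens:
  closed(X, τ) = {∅, {hotel}, {india}, {juliett}, {hotel, india}, {hotel, juliett}, {india, juliett}, {hotel, india, juliett}}.
int(A) = ⋃ {U ∈ τ : U ⊆ A}. Opens contained in A: ∅, {juliett}.
Taking the union of these: int(A) = {juliett}.
cl(A) = ⋂ {C closed : A ⊆ C}. Closed sets containing A: {juliett}, {hotel, juliett}, {india, juliett}, {hotel, india, juliett}.
Intersecting these: cl(A) = {juliett}.
∂A = cl(A) ∖ int(A) = {juliett} ∖ {juliett} = ∅.


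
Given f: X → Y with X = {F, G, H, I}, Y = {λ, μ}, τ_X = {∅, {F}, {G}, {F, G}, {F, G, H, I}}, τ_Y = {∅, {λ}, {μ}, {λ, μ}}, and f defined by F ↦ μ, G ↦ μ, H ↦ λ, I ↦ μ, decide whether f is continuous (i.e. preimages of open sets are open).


f is NOT continuous.

Compute f^{-1}(U) for each U ∈ τ_Y:
  U = ∅: f^{-1}(U) = ∅ ∈ τ_X ✓.
  U = {λ}: f^{-1}(U) = {H} ∉ τ_X ✗.
  U = {μ}: f^{-1}(U) = {F, G, I} ∉ τ_X ✗.
  U = {λ, μ}: f^{-1}(U) = {F, G, H, I} ∈ τ_X ✓.
Found U = {λ} with f^{-1}(U) = {H} not in τ_X. Therefore f is NOT continuous.


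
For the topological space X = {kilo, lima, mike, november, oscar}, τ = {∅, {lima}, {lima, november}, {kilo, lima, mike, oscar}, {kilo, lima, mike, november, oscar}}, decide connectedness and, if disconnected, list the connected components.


(X, τ) is connected.

Find clopen sets (U ∈ τ with X ∖ U ∈ τ):
  U = ∅, X ∖ U = {kilo, lima, mike, november, oscar} — both open, so U is clopen.
  U = {kilo, lima, mike, november, oscar}, X ∖ U = ∅ — both open, so U is clopen.
Only trivial clopens (∅ and X) exist, so (X, τ) is connected.
Compute connected components by grouping points that agree on all clopens:
  component: {kilo, lima, mike, november, oscar}


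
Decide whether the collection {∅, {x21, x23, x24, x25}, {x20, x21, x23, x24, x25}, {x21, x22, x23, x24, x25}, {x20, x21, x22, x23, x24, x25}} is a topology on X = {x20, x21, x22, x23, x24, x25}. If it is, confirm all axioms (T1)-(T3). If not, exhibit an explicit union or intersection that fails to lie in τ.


τ IS a topology on X.

Axiom (T1): ∅ ∈ τ? Yes; X ∈ τ? Yes.
Axiom (T2/T3): check pairwise unions and intersections of members of τ.
All pairwise intersections and unions checked — each lies in τ. Therefore τ satisfies (T1), (T2), (T3): it IS a topology on X.


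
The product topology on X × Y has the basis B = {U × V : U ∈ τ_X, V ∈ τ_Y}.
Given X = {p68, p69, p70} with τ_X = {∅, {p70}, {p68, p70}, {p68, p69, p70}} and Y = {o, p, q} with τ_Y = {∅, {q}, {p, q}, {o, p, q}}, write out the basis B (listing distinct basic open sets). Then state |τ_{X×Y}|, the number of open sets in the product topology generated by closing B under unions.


Basis B = {∅ × ∅, {p70} × {q}, {p68, p70} × {q}, {p70} × {p, q}, {p68, p69, p70} × {q}, {p70} × {o, p, q}, {p68, p70} × {p, q}, {p68, p70} × {o, p, q}, {p68, p69, p70} × {p, q}, {p68, p69, p70} × {o, p, q}}; |τ_{X×Y}| = 20.

Enumerate products U × V with U ∈ τ_X, V ∈ τ_Y (deduplicated):
  ∅ × ∅ = {} (∅)
  {p70} × {q} = {(p70,q)}
  {p68, p70} × {q} = {(p68,q), (p70,q)}
  {p70} × {p, q} = {(p70,p), (p70,q)}
  {p68, p69, p70} × {q} = {(p68,q), (p69,q), (p70,q)}
  {p70} × {o, p, q} = {(p70,o), (p70,p), (p70,q)}
  {p68, p70} × {p, q} = {(p68,p), (p68,q), (p70,p), (p70,q)}
  {p68, p70} × {o, p, q} = {(p68,o), (p68,p), (p68,q), (p70,o), (p70,p), (p70,q)}
  {p68, p69, p70} × {p, q} = {(p68,p), (p68,q), (p69,p), (p69,q), (p70,p), (p70,q)}
  {p68, p69, p70} × {o, p, q} = {(p68,o), (p68,p), (p68,q), (p69,o), (p69,p), (p69,q), (p70,o), (p70,p), (p70,q)}
These 10 distinct sets form the basis B.
Close under arbitrary unions to get τ_{X×Y}; counting gives |τ_{X×Y}| = 20.


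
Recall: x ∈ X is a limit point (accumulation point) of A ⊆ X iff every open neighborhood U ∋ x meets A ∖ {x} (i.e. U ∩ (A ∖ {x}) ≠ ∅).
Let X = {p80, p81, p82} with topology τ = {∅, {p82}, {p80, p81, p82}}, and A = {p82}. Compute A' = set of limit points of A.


A' = {p80, p81}

For each x ∈ X, list the open sets U ∈ τ with x ∈ U, then check whether U ∩ (A ∖ {x}) ≠ ∅ for every such U.
  x = p80: opens ∋ x are {p80, p81, p82}; each meets A ∖ {p80}, so x IS a limit point.
  x = p81: opens ∋ x are {p80, p81, p82}; each meets A ∖ {p81}, so x IS a limit point.
  x = p82: open {p82} ∋ x has {p82} ∩ (A ∖ {p82}) = ∅, so x is NOT a limit point.
Collecting: A' = {p80, p81}.


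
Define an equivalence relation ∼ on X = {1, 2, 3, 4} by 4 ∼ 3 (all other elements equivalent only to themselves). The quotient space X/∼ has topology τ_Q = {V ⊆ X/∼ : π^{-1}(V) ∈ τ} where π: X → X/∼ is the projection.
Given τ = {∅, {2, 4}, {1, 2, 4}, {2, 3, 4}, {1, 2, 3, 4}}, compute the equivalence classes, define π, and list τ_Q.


X/∼ = {[1], [2], [3=4]}; |τ_Q| = 3.

Equivalence classes: [1], [2], [3=4].
Quotient map π: X → X/∼ sends 1 ↦ [1], 2 ↦ [2], 3 ↦ [3=4], 4 ↦ [3=4].
For each subset V ⊆ X/∼, compute π^{-1}(V) ⊆ X and check whether π^{-1}(V) ∈ τ. V is open in τ_Q iff π^{-1}(V) ∈ τ.
  V = {}: π^{-1}(V) = ∅ ∈ τ ✓.
  V = {[1]}: π^{-1}(V) = {1} ∉ τ ✗.
  V = {[2]}: π^{-1}(V) = {2} ∉ τ ✗.
  V = {[1], [2]}: π^{-1}(V) = {1, 2} ∉ τ ✗.
  V = {[3=4]}: π^{-1}(V) = {3, 4} ∉ τ ✗.
  V = {[1], [3=4]}: π^{-1}(V) = {1, 3, 4} ∉ τ ✗.
  V = {[2], [3=4]}: π^{-1}(V) = {2, 3, 4} ∈ τ ✓.
  V = {[1], [2], [3=4]}: π^{-1}(V) = {1, 2, 3, 4} ∈ τ ✓.
Open sets in the quotient: τ_Q = {{}, {[2], [3=4]}, {[1], [2], [3=4]}} (3 elements).


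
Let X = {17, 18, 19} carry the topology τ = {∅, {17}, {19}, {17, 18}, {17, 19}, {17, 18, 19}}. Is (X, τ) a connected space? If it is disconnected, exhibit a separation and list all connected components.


(X, τ) is disconnected; components = [{19}, {17, 18}].

Find clopen sets (U ∈ τ with X ∖ U ∈ τ):
  U = ∅, X ∖ U = {17, 18, 19} — both open, so U is clopen.
  U = {19}, X ∖ U = {17, 18} — both open, so U is clopen.
  U = {17, 18}, X ∖ U = {19} — both open, so U is clopen.
  U = {17, 18, 19}, X ∖ U = ∅ — both open, so U is clopen.
Nontrivial clopen(s) exist: e.g. {19}. So (X, τ) is disconnected.
Compute connected components by grouping points that agree on all clopens:
  component: {19}
  component: {17, 18}


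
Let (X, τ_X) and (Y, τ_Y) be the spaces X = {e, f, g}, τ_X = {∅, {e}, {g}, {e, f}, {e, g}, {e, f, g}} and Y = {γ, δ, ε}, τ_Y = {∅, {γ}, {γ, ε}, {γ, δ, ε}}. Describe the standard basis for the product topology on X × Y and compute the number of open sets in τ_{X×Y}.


Basis B = {∅ × ∅, {e} × {γ}, {g} × {γ}, {e} × {γ, ε}, {e, f} × {γ}, {e, g} × {γ}, {g} × {γ, ε}, {e} × {γ, δ, ε}, {e, f, g} × {γ}, {g} × {γ, δ, ε}, {e, f} × {γ, ε}, {e, g} × {γ, ε}, {e, f} × {γ, δ, ε}, {e, g} × {γ, δ, ε}, {e, f, g} × {γ, ε}, {e, f, g} × {γ, δ, ε}}; |τ_{X×Y}| = 40.

Enumerate products U × V with U ∈ τ_X, V ∈ τ_Y (deduplicated):
  ∅ × ∅ = {} (∅)
  {e} × {γ} = {(e,γ)}
  {g} × {γ} = {(g,γ)}
  {e} × {γ, ε} = {(e,γ), (e,ε)}
  {e, f} × {γ} = {(e,γ), (f,γ)}
  {e, g} × {γ} = {(e,γ), (g,γ)}
  {g} × {γ, ε} = {(g,γ), (g,ε)}
  {e} × {γ, δ, ε} = {(e,γ), (e,δ), (e,ε)}
  {e, f, g} × {γ} = {(e,γ), (f,γ), (g,γ)}
  {g} × {γ, δ, ε} = {(g,γ), (g,δ), (g,ε)}
  {e, f} × {γ, ε} = {(e,γ), (e,ε), (f,γ), (f,ε)}
  {e, g} × {γ, ε} = {(e,γ), (e,ε), (g,γ), (g,ε)}
  {e, f} × {γ, δ, ε} = {(e,γ), (e,δ), (e,ε), (f,γ), (f,δ), (f,ε)}
  {e, g} × {γ, δ, ε} = {(e,γ), (e,δ), (e,ε), (g,γ), (g,δ), (g,ε)}
  {e, f, g} × {γ, ε} = {(e,γ), (e,ε), (f,γ), (f,ε), (g,γ), (g,ε)}
  {e, f, g} × {γ, δ, ε} = {(e,γ), (e,δ), (e,ε), (f,γ), (f,δ), (f,ε), (g,γ), (g,δ), (g,ε)}
These 16 distinct sets form the basis B.
Close under arbitrary unions to get τ_{X×Y}; counting gives |τ_{X×Y}| = 40.


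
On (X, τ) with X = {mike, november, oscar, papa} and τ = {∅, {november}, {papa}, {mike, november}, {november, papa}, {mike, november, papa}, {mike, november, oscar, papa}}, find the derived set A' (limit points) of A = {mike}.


A' = {oscar}

For each x ∈ X, list the open sets U ∈ τ with x ∈ U, then check whether U ∩ (A ∖ {x}) ≠ ∅ for every such U.
  x = mike: open {mike, november} ∋ x has {mike, november} ∩ (A ∖ {mike}) = ∅, so x is NOT a limit point.
  x = november: open {november} ∋ x has {november} ∩ (A ∖ {november}) = ∅, so x is NOT a limit point.
  x = oscar: opens ∋ x are {mike, november, oscar, papa}; each meets A ∖ {oscar}, so x IS a limit point.
  x = papa: open {papa} ∋ x has {papa} ∩ (A ∖ {papa}) = ∅, so x is NOT a limit point.
Collecting: A' = {oscar}.


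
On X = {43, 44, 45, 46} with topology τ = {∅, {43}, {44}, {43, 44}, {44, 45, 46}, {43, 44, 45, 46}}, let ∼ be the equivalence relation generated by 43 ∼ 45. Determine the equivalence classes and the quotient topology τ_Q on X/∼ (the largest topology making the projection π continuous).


X/∼ = {[43=45], [44], [46]}; |τ_Q| = 3.

Equivalence classes: [43=45], [44], [46].
Quotient map π: X → X/∼ sends 43 ↦ [43=45], 44 ↦ [44], 45 ↦ [43=45], 46 ↦ [46].
For each subset V ⊆ X/∼, compute π^{-1}(V) ⊆ X and check whether π^{-1}(V) ∈ τ. V is open in τ_Q iff π^{-1}(V) ∈ τ.
  V = {}: π^{-1}(V) = ∅ ∈ τ ✓.
  V = {[43=45]}: π^{-1}(V) = {43, 45} ∉ τ ✗.
  V = {[44]}: π^{-1}(V) = {44} ∈ τ ✓.
  V = {[43=45], [44]}: π^{-1}(V) = {43, 44, 45} ∉ τ ✗.
  V = {[46]}: π^{-1}(V) = {46} ∉ τ ✗.
  V = {[43=45], [46]}: π^{-1}(V) = {43, 45, 46} ∉ τ ✗.
  V = {[44], [46]}: π^{-1}(V) = {44, 46} ∉ τ ✗.
  V = {[43=45], [44], [46]}: π^{-1}(V) = {43, 44, 45, 46} ∈ τ ✓.
Open sets in the quotient: τ_Q = {{}, {[44]}, {[43=45], [44], [46]}} (3 elements).


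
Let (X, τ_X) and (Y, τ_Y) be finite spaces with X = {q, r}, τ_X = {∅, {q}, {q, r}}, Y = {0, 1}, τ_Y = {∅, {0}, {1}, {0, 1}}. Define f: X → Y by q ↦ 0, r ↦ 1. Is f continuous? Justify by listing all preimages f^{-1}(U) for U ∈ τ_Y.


f is NOT continuous.

Compute f^{-1}(U) for each U ∈ τ_Y:
  U = ∅: f^{-1}(U) = ∅ ∈ τ_X ✓.
  U = {0}: f^{-1}(U) = {q} ∈ τ_X ✓.
  U = {1}: f^{-1}(U) = {r} ∉ τ_X ✗.
  U = {0, 1}: f^{-1}(U) = {q, r} ∈ τ_X ✓.
Found U = {1} with f^{-1}(U) = {r} not in τ_X. Therefore f is NOT continuous.


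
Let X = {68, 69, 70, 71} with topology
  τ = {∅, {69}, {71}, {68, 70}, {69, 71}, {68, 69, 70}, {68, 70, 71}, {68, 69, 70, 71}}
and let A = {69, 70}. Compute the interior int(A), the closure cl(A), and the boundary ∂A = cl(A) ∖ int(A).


int(A) = {69}, cl(A) = {68, 69, 70}, ∂A = {68, 70}.

Closed sets in (X, τ) are complements of opens:
  closed(X, τ) = {∅, {69}, {71}, {68, 70}, {69, 71}, {68, 69, 70}, {68, 70, 71}, {68, 69, 70, 71}}.
int(A) = ⋃ {U ∈ τ : U ⊆ A}. Opens contained in A: ∅, {69}.
Taking the union of these: int(A) = {69}.
cl(A) = ⋂ {C closed : A ⊆ C}. Closed sets containing A: {68, 69, 70}, {68, 69, 70, 71}.
Intersecting these: cl(A) = {68, 69, 70}.
∂A = cl(A) ∖ int(A) = {68, 69, 70} ∖ {69} = {68, 70}.


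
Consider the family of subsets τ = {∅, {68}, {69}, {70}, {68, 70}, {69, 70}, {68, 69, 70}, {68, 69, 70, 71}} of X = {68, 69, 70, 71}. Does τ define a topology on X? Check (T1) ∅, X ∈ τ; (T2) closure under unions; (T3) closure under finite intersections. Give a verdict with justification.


τ is NOT a topology on X.

Axiom (T1): ∅ ∈ τ? Yes; X ∈ τ? Yes.
Axiom (T2/T3): check pairwise unions and intersections of members of τ.
Counterexample for (T2): {68} ∪ {69} = {68, 69} ∉ τ. Therefore τ is NOT a topology.


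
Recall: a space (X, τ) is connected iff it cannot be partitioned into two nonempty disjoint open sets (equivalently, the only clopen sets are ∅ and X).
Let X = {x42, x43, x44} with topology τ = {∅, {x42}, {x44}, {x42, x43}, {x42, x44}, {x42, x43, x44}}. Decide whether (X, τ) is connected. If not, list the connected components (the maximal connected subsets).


(X, τ) is disconnected; components = [{x44}, {x42, x43}].

Find clopen sets (U ∈ τ with X ∖ U ∈ τ):
  U = ∅, X ∖ U = {x42, x43, x44} — both open, so U is clopen.
  U = {x44}, X ∖ U = {x42, x43} — both open, so U is clopen.
  U = {x42, x43}, X ∖ U = {x44} — both open, so U is clopen.
  U = {x42, x43, x44}, X ∖ U = ∅ — both open, so U is clopen.
Nontrivial clopen(s) exist: e.g. {x42, x43}. So (X, τ) is disconnected.
Compute connected components by grouping points that agree on all clopens:
  component: {x44}
  component: {x42, x43}


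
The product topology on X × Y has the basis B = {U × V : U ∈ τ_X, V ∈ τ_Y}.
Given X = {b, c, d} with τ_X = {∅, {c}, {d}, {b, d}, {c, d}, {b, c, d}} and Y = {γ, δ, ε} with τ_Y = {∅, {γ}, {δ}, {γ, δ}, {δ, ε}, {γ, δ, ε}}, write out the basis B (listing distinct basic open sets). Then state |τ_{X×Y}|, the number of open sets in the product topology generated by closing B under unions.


Basis B = {∅ × ∅, {c} × {γ}, {c} × {δ}, {d} × {γ}, {d} × {δ}, {b, d} × {γ}, {b, d} × {δ}, {c} × {γ, δ}, {c, d} × {γ}, {c} × {δ, ε}, {c, d} × {δ}, {d} × {γ, δ}, {d} × {δ, ε}, {b, c, d} × {γ}, {b, c, d} × {δ}, {c} × {γ, δ, ε}, {d} × {γ, δ, ε}, {b, d} × {γ, δ}, {b, d} × {δ, ε}, {c, d} × {γ, δ}, {c, d} × {δ, ε}, {b, d} × {γ, δ, ε}, {b, c, d} × {γ, δ}, {b, c, d} × {δ, ε}, {c, d} × {γ, δ, ε}, {b, c, d} × {γ, δ, ε}}; |τ_{X×Y}| = 108.

Enumerate products U × V with U ∈ τ_X, V ∈ τ_Y (deduplicated):
  ∅ × ∅ = {} (∅)
  {c} × {γ} = {(c,γ)}
  {c} × {δ} = {(c,δ)}
  {d} × {γ} = {(d,γ)}
  {d} × {δ} = {(d,δ)}
  {b, d} × {γ} = {(b,γ), (d,γ)}
  {b, d} × {δ} = {(b,δ), (d,δ)}
  {c} × {γ, δ} = {(c,γ), (c,δ)}
  {c, d} × {γ} = {(c,γ), (d,γ)}
  {c} × {δ, ε} = {(c,δ), (c,ε)}
  {c, d} × {δ} = {(c,δ), (d,δ)}
  {d} × {γ, δ} = {(d,γ), (d,δ)}
  {d} × {δ, ε} = {(d,δ), (d,ε)}
  {b, c, d} × {γ} = {(b,γ), (c,γ), (d,γ)}
  {b, c, d} × {δ} = {(b,δ), (c,δ), (d,δ)}
  {c} × {γ, δ, ε} = {(c,γ), (c,δ), (c,ε)}
  {d} × {γ, δ, ε} = {(d,γ), (d,δ), (d,ε)}
  {b, d} × {γ, δ} = {(b,γ), (b,δ), (d,γ), (d,δ)}
  {b, d} × {δ, ε} = {(b,δ), (b,ε), (d,δ), (d,ε)}
  {c, d} × {γ, δ} = {(c,γ), (c,δ), (d,γ), (d,δ)}
  {c, d} × {δ, ε} = {(c,δ), (c,ε), (d,δ), (d,ε)}
  {b, d} × {γ, δ, ε} = {(b,γ), (b,δ), (b,ε), (d,γ), (d,δ), (d,ε)}
  {b, c, d} × {γ, δ} = {(b,γ), (b,δ), (c,γ), (c,δ), (d,γ), (d,δ)}
  {b, c, d} × {δ, ε} = {(b,δ), (b,ε), (c,δ), (c,ε), (d,δ), (d,ε)}
  {c, d} × {γ, δ, ε} = {(c,γ), (c,δ), (c,ε), (d,γ), (d,δ), (d,ε)}
  {b, c, d} × {γ, δ, ε} = {(b,γ), (b,δ), (b,ε), (c,γ), (c,δ), (c,ε), (d,γ), (d,δ), (d,ε)}
These 26 distinct sets form the basis B.
Close under arbitrary unions to get τ_{X×Y}; counting gives |τ_{X×Y}| = 108.


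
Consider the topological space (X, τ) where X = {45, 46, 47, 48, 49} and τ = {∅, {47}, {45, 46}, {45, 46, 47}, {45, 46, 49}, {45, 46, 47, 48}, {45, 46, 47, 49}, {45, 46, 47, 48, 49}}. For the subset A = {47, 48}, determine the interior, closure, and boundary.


int(A) = {47}, cl(A) = {47, 48}, ∂A = {48}.

Closed sets in (X, τ) are complements of opens:
  closed(X, τ) = {∅, {48}, {49}, {47, 48}, {48, 49}, {47, 48, 49}, {45, 46, 48, 49}, {45, 46, 47, 48, 49}}.
int(A) = ⋃ {U ∈ τ : U ⊆ A}. Opens contained in A: ∅, {47}.
Taking the union of these: int(A) = {47}.
cl(A) = ⋂ {C closed : A ⊆ C}. Closed sets containing A: {47, 48}, {47, 48, 49}, {45, 46, 47, 48, 49}.
Intersecting these: cl(A) = {47, 48}.
∂A = cl(A) ∖ int(A) = {47, 48} ∖ {47} = {48}.


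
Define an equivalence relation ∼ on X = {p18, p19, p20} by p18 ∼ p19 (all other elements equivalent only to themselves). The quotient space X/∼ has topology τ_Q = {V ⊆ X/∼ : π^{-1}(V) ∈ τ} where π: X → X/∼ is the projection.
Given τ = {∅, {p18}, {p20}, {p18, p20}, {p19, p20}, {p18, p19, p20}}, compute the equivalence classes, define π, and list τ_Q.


X/∼ = {[p18=p19], [p20]}; |τ_Q| = 3.

Equivalence classes: [p18=p19], [p20].
Quotient map π: X → X/∼ sends p18 ↦ [p18=p19], p19 ↦ [p18=p19], p20 ↦ [p20].
For each subset V ⊆ X/∼, compute π^{-1}(V) ⊆ X and check whether π^{-1}(V) ∈ τ. V is open in τ_Q iff π^{-1}(V) ∈ τ.
  V = {}: π^{-1}(V) = ∅ ∈ τ ✓.
  V = {[p18=p19]}: π^{-1}(V) = {p18, p19} ∉ τ ✗.
  V = {[p20]}: π^{-1}(V) = {p20} ∈ τ ✓.
  V = {[p18=p19], [p20]}: π^{-1}(V) = {p18, p19, p20} ∈ τ ✓.
Open sets in the quotient: τ_Q = {{}, {[p20]}, {[p18=p19], [p20]}} (3 elements).


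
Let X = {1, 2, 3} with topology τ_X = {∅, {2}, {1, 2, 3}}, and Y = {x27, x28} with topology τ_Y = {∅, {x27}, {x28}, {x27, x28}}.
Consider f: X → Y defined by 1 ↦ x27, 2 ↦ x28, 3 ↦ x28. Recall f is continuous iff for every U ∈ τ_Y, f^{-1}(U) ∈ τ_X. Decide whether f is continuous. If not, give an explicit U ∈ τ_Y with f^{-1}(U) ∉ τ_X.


f is NOT continuous.

Compute f^{-1}(U) for each U ∈ τ_Y:
  U = ∅: f^{-1}(U) = ∅ ∈ τ_X ✓.
  U = {x27}: f^{-1}(U) = {1} ∉ τ_X ✗.
  U = {x28}: f^{-1}(U) = {2, 3} ∉ τ_X ✗.
  U = {x27, x28}: f^{-1}(U) = {1, 2, 3} ∈ τ_X ✓.
Found U = {x27} with f^{-1}(U) = {1} not in τ_X. Therefore f is NOT continuous.


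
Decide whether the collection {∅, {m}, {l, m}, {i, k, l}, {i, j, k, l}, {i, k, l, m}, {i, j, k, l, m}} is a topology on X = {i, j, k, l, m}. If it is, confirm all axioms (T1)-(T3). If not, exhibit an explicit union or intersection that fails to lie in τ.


τ is NOT a topology on X.

Axiom (T1): ∅ ∈ τ? Yes; X ∈ τ? Yes.
Axiom (T2/T3): check pairwise unions and intersections of members of τ.
Counterexample for (T3): {l, m} ∩ {i, k, l} = {l} ∉ τ. Therefore τ is NOT a topology.


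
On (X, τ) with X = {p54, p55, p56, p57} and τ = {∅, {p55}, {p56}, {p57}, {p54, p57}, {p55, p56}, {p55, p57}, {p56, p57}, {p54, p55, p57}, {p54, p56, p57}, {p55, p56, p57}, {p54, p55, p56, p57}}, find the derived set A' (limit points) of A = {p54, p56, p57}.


A' = {p54}

For each x ∈ X, list the open sets U ∈ τ with x ∈ U, then check whether U ∩ (A ∖ {x}) ≠ ∅ for every such U.
  x = p54: opens ∋ x are {p54, p57}, {p54, p55, p57}, {p54, p56, p57}, {p54, p55, p56, p57}; each meets A ∖ {p54}, so x IS a limit point.
  x = p55: open {p55} ∋ x has {p55} ∩ (A ∖ {p55}) = ∅, so x is NOT a limit point.
  x = p56: open {p56} ∋ x has {p56} ∩ (A ∖ {p56}) = ∅, so x is NOT a limit point.
  x = p57: open {p57} ∋ x has {p57} ∩ (A ∖ {p57}) = ∅, so x is NOT a limit point.
Collecting: A' = {p54}.


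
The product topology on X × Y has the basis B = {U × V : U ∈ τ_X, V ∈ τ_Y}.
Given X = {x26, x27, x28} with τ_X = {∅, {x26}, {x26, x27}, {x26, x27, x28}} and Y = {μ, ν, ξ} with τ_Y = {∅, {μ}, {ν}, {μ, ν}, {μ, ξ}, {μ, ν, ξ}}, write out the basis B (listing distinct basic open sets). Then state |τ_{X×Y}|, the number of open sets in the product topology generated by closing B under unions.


Basis B = {∅ × ∅, {x26} × {μ}, {x26} × {ν}, {x26} × {μ, ν}, {x26} × {μ, ξ}, {x26, x27} × {μ}, {x26, x27} × {ν}, {x26} × {μ, ν, ξ}, {x26, x27, x28} × {μ}, {x26, x27, x28} × {ν}, {x26, x27} × {μ, ν}, {x26, x27} × {μ, ξ}, {x26, x27} × {μ, ν, ξ}, {x26, x27, x28} × {μ, ν}, {x26, x27, x28} × {μ, ξ}, {x26, x27, x28} × {μ, ν, ξ}}; |τ_{X×Y}| = 40.

Enumerate products U × V with U ∈ τ_X, V ∈ τ_Y (deduplicated):
  ∅ × ∅ = {} (∅)
  {x26} × {μ} = {(x26,μ)}
  {x26} × {ν} = {(x26,ν)}
  {x26} × {μ, ν} = {(x26,μ), (x26,ν)}
  {x26} × {μ, ξ} = {(x26,μ), (x26,ξ)}
  {x26, x27} × {μ} = {(x26,μ), (x27,μ)}
  {x26, x27} × {ν} = {(x26,ν), (x27,ν)}
  {x26} × {μ, ν, ξ} = {(x26,μ), (x26,ν), (x26,ξ)}
  {x26, x27, x28} × {μ} = {(x26,μ), (x27,μ), (x28,μ)}
  {x26, x27, x28} × {ν} = {(x26,ν), (x27,ν), (x28,ν)}
  {x26, x27} × {μ, ν} = {(x26,μ), (x26,ν), (x27,μ), (x27,ν)}
  {x26, x27} × {μ, ξ} = {(x26,μ), (x26,ξ), (x27,μ), (x27,ξ)}
  {x26, x27} × {μ, ν, ξ} = {(x26,μ), (x26,ν), (x26,ξ), (x27,μ), (x27,ν), (x27,ξ)}
  {x26, x27, x28} × {μ, ν} = {(x26,μ), (x26,ν), (x27,μ), (x27,ν), (x28,μ), (x28,ν)}
  {x26, x27, x28} × {μ, ξ} = {(x26,μ), (x26,ξ), (x27,μ), (x27,ξ), (x28,μ), (x28,ξ)}
  {x26, x27, x28} × {μ, ν, ξ} = {(x26,μ), (x26,ν), (x26,ξ), (x27,μ), (x27,ν), (x27,ξ), (x28,μ), (x28,ν), (x28,ξ)}
These 16 distinct sets form the basis B.
Close under arbitrary unions to get τ_{X×Y}; counting gives |τ_{X×Y}| = 40.


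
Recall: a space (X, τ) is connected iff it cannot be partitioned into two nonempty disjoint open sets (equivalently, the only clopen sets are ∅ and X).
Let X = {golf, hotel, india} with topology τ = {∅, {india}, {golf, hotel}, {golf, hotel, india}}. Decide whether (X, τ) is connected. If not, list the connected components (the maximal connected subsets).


(X, τ) is disconnected; components = [{india}, {golf, hotel}].

Find clopen sets (U ∈ τ with X ∖ U ∈ τ):
  U = ∅, X ∖ U = {golf, hotel, india} — both open, so U is clopen.
  U = {india}, X ∖ U = {golf, hotel} — both open, so U is clopen.
  U = {golf, hotel}, X ∖ U = {india} — both open, so U is clopen.
  U = {golf, hotel, india}, X ∖ U = ∅ — both open, so U is clopen.
Nontrivial clopen(s) exist: e.g. {india}. So (X, τ) is disconnected.
Compute connected components by grouping points that agree on all clopens:
  component: {india}
  component: {golf, hotel}


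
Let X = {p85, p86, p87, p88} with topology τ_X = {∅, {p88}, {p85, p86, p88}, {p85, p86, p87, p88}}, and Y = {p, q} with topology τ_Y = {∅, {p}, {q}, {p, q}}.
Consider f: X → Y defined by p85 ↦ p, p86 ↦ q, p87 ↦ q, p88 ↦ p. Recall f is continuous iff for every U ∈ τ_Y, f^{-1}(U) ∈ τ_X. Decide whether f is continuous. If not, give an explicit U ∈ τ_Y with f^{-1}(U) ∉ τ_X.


f is NOT continuous.

Compute f^{-1}(U) for each U ∈ τ_Y:
  U = ∅: f^{-1}(U) = ∅ ∈ τ_X ✓.
  U = {p}: f^{-1}(U) = {p85, p88} ∉ τ_X ✗.
  U = {q}: f^{-1}(U) = {p86, p87} ∉ τ_X ✗.
  U = {p, q}: f^{-1}(U) = {p85, p86, p87, p88} ∈ τ_X ✓.
Found U = {p} with f^{-1}(U) = {p85, p88} not in τ_X. Therefore f is NOT continuous.


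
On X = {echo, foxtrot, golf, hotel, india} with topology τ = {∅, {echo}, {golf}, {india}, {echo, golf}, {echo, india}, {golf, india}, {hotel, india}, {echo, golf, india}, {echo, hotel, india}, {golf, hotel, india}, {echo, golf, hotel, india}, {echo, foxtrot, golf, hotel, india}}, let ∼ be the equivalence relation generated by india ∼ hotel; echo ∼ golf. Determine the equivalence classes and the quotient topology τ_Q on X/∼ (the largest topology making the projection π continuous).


X/∼ = {[echo=golf], [foxtrot], [hotel=india]}; |τ_Q| = 5.

Equivalence classes: [echo=golf], [foxtrot], [hotel=india].
Quotient map π: X → X/∼ sends echo ↦ [echo=golf], foxtrot ↦ [foxtrot], golf ↦ [echo=golf], hotel ↦ [hotel=india], india ↦ [hotel=india].
For each subset V ⊆ X/∼, compute π^{-1}(V) ⊆ X and check whether π^{-1}(V) ∈ τ. V is open in τ_Q iff π^{-1}(V) ∈ τ.
  V = {}: π^{-1}(V) = ∅ ∈ τ ✓.
  V = {[echo=golf]}: π^{-1}(V) = {echo, golf} ∈ τ ✓.
  V = {[foxtrot]}: π^{-1}(V) = {foxtrot} ∉ τ ✗.
  V = {[echo=golf], [foxtrot]}: π^{-1}(V) = {echo, foxtrot, golf} ∉ τ ✗.
  V = {[hotel=india]}: π^{-1}(V) = {hotel, india} ∈ τ ✓.
  V = {[echo=golf], [hotel=india]}: π^{-1}(V) = {echo, golf, hotel, india} ∈ τ ✓.
  V = {[foxtrot], [hotel=india]}: π^{-1}(V) = {foxtrot, hotel, india} ∉ τ ✗.
  V = {[echo=golf], [foxtrot], [hotel=india]}: π^{-1}(V) = {echo, foxtrot, golf, hotel, india} ∈ τ ✓.
Open sets in the quotient: τ_Q = {{}, {[echo=golf]}, {[hotel=india]}, {[echo=golf], [hotel=india]}, {[echo=golf], [foxtrot], [hotel=india]}} (5 elements).


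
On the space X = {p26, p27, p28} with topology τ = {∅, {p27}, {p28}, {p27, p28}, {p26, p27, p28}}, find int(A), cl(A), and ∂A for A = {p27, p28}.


int(A) = {p27, p28}, cl(A) = {p26, p27, p28}, ∂A = {p26}.

Closed sets in (X, τ) are complements of opens:
  closed(X, τ) = {∅, {p26}, {p26, p27}, {p26, p28}, {p26, p27, p28}}.
int(A) = ⋃ {U ∈ τ : U ⊆ A}. Opens contained in A: ∅, {p27}, {p28}, {p27, p28}.
Taking the union of these: int(A) = {p27, p28}.
cl(A) = ⋂ {C closed : A ⊆ C}. Closed sets containing A: {p26, p27, p28}.
Intersecting these: cl(A) = {p26, p27, p28}.
∂A = cl(A) ∖ int(A) = {p26, p27, p28} ∖ {p27, p28} = {p26}.


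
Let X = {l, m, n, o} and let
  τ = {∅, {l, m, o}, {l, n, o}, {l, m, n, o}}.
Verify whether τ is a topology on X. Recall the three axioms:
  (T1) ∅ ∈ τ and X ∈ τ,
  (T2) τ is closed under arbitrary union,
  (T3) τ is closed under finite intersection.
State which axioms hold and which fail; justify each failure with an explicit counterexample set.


τ is NOT a topology on X.

Axiom (T1): ∅ ∈ τ? Yes; X ∈ τ? Yes.
Axiom (T2/T3): check pairwise unions and intersections of members of τ.
Counterexample for (T3): {l, m, o} ∩ {l, n, o} = {l, o} ∉ τ. Therefore τ is NOT a topology.


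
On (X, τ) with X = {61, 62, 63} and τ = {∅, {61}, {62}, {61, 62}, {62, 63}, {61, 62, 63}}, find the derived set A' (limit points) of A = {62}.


A' = {63}

For each x ∈ X, list the open sets U ∈ τ with x ∈ U, then check whether U ∩ (A ∖ {x}) ≠ ∅ for every such U.
  x = 61: open {61} ∋ x has {61} ∩ (A ∖ {61}) = ∅, so x is NOT a limit point.
  x = 62: open {62} ∋ x has {62} ∩ (A ∖ {62}) = ∅, so x is NOT a limit point.
  x = 63: opens ∋ x are {62, 63}, {61, 62, 63}; each meets A ∖ {63}, so x IS a limit point.
Collecting: A' = {63}.


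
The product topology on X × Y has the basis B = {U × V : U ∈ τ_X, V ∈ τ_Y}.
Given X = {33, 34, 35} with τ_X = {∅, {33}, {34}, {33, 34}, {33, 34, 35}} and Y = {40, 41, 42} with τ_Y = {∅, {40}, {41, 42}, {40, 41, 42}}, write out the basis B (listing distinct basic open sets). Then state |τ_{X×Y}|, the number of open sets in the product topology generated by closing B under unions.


Basis B = {∅ × ∅, {33} × {40}, {34} × {40}, {33, 34} × {40}, {33} × {41, 42}, {34} × {41, 42}, {33} × {40, 41, 42}, {33, 34, 35} × {40}, {34} × {40, 41, 42}, {33, 34} × {41, 42}, {33, 34} × {40, 41, 42}, {33, 34, 35} × {41, 42}, {33, 34, 35} × {40, 41, 42}}; |τ_{X×Y}| = 25.

Enumerate products U × V with U ∈ τ_X, V ∈ τ_Y (deduplicated):
  ∅ × ∅ = {} (∅)
  {33} × {40} = {(33,40)}
  {34} × {40} = {(34,40)}
  {33, 34} × {40} = {(33,40), (34,40)}
  {33} × {41, 42} = {(33,41), (33,42)}
  {34} × {41, 42} = {(34,41), (34,42)}
  {33} × {40, 41, 42} = {(33,40), (33,41), (33,42)}
  {33, 34, 35} × {40} = {(33,40), (34,40), (35,40)}
  {34} × {40, 41, 42} = {(34,40), (34,41), (34,42)}
  {33, 34} × {41, 42} = {(33,41), (33,42), (34,41), (34,42)}
  {33, 34} × {40, 41, 42} = {(33,40), (33,41), (33,42), (34,40), (34,41), (34,42)}
  {33, 34, 35} × {41, 42} = {(33,41), (33,42), (34,41), (34,42), (35,41), (35,42)}
  {33, 34, 35} × {40, 41, 42} = {(33,40), (33,41), (33,42), (34,40), (34,41), (34,42), (35,40), (35,41), (35,42)}
These 13 distinct sets form the basis B.
Close under arbitrary unions to get τ_{X×Y}; counting gives |τ_{X×Y}| = 25.


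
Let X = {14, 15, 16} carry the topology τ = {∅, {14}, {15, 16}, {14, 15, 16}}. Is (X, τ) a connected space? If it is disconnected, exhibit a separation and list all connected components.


(X, τ) is disconnected; components = [{14}, {15, 16}].

Find clopen sets (U ∈ τ with X ∖ U ∈ τ):
  U = ∅, X ∖ U = {14, 15, 16} — both open, so U is clopen.
  U = {14}, X ∖ U = {15, 16} — both open, so U is clopen.
  U = {15, 16}, X ∖ U = {14} — both open, so U is clopen.
  U = {14, 15, 16}, X ∖ U = ∅ — both open, so U is clopen.
Nontrivial clopen(s) exist: e.g. {15, 16}. So (X, τ) is disconnected.
Compute connected components by grouping points that agree on all clopens:
  component: {14}
  component: {15, 16}


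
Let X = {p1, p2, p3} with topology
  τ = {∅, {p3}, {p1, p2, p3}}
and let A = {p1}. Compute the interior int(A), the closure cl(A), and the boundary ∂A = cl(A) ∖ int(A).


int(A) = ∅, cl(A) = {p1, p2}, ∂A = {p1, p2}.

Closed sets in (X, τ) are complements of opens:
  closed(X, τ) = {∅, {p1, p2}, {p1, p2, p3}}.
int(A) = ⋃ {U ∈ τ : U ⊆ A}. Opens contained in A: ∅.
Taking the union of these: int(A) = ∅.
cl(A) = ⋂ {C closed : A ⊆ C}. Closed sets containing A: {p1, p2}, {p1, p2, p3}.
Intersecting these: cl(A) = {p1, p2}.
∂A = cl(A) ∖ int(A) = {p1, p2} ∖ ∅ = {p1, p2}.


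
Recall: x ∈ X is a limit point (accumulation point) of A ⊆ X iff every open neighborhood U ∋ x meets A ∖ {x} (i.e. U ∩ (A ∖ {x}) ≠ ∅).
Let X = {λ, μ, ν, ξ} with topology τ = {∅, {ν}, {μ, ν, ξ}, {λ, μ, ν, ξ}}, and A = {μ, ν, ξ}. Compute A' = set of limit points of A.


A' = {λ, μ, ξ}

For each x ∈ X, list the open sets U ∈ τ with x ∈ U, then check whether U ∩ (A ∖ {x}) ≠ ∅ for every such U.
  x = λ: opens ∋ x are {λ, μ, ν, ξ}; each meets A ∖ {λ}, so x IS a limit point.
  x = μ: opens ∋ x are {μ, ν, ξ}, {λ, μ, ν, ξ}; each meets A ∖ {μ}, so x IS a limit point.
  x = ν: open {ν} ∋ x has {ν} ∩ (A ∖ {ν}) = ∅, so x is NOT a limit point.
  x = ξ: opens ∋ x are {μ, ν, ξ}, {λ, μ, ν, ξ}; each meets A ∖ {ξ}, so x IS a limit point.
Collecting: A' = {λ, μ, ξ}.


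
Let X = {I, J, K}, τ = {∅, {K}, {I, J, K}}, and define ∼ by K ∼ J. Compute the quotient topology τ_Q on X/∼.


X/∼ = {[I], [J=K]}; |τ_Q| = 2.

Equivalence classes: [I], [J=K].
Quotient map π: X → X/∼ sends I ↦ [I], J ↦ [J=K], K ↦ [J=K].
For each subset V ⊆ X/∼, compute π^{-1}(V) ⊆ X and check whether π^{-1}(V) ∈ τ. V is open in τ_Q iff π^{-1}(V) ∈ τ.
  V = {}: π^{-1}(V) = ∅ ∈ τ ✓.
  V = {[I]}: π^{-1}(V) = {I} ∉ τ ✗.
  V = {[J=K]}: π^{-1}(V) = {J, K} ∉ τ ✗.
  V = {[I], [J=K]}: π^{-1}(V) = {I, J, K} ∈ τ ✓.
Open sets in the quotient: τ_Q = {{}, {[I], [J=K]}} (2 elements).


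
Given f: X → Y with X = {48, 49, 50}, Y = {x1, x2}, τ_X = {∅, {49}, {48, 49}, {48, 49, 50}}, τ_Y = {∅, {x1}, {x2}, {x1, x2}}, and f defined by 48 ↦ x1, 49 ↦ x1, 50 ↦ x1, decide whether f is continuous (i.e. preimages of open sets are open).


f IS continuous.

Compute f^{-1}(U) for each U ∈ τ_Y:
  U = ∅: f^{-1}(U) = ∅ ∈ τ_X ✓.
  U = {x1}: f^{-1}(U) = {48, 49, 50} ∈ τ_X ✓.
  U = {x2}: f^{-1}(U) = ∅ ∈ τ_X ✓.
  U = {x1, x2}: f^{-1}(U) = {48, 49, 50} ∈ τ_X ✓.
Every preimage lies in τ_X, so f IS continuous.


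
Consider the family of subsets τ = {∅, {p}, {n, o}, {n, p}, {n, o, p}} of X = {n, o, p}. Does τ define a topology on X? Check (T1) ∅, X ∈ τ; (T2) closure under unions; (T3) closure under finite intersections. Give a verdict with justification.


τ is NOT a topology on X.

Axiom (T1): ∅ ∈ τ? Yes; X ∈ τ? Yes.
Axiom (T2/T3): check pairwise unions and intersections of members of τ.
Counterexample for (T3): {n, o} ∩ {n, p} = {n} ∉ τ. Therefore τ is NOT a topology.


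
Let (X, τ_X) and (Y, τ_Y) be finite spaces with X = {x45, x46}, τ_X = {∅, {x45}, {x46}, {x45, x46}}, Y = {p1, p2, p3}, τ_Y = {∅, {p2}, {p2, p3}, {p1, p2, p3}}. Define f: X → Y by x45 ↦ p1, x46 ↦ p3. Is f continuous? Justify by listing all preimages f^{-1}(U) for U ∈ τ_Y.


f IS continuous.

Compute f^{-1}(U) for each U ∈ τ_Y:
  U = ∅: f^{-1}(U) = ∅ ∈ τ_X ✓.
  U = {p2}: f^{-1}(U) = ∅ ∈ τ_X ✓.
  U = {p2, p3}: f^{-1}(U) = {x46} ∈ τ_X ✓.
  U = {p1, p2, p3}: f^{-1}(U) = {x45, x46} ∈ τ_X ✓.
Every preimage lies in τ_X, so f IS continuous.


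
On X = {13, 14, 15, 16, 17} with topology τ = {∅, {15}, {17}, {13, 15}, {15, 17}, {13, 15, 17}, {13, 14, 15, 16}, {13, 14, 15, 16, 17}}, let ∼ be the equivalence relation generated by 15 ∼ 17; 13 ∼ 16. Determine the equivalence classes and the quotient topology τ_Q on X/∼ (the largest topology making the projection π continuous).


X/∼ = {[13=16], [14], [15=17]}; |τ_Q| = 3.

Equivalence classes: [13=16], [14], [15=17].
Quotient map π: X → X/∼ sends 13 ↦ [13=16], 14 ↦ [14], 15 ↦ [15=17], 16 ↦ [13=16], 17 ↦ [15=17].
For each subset V ⊆ X/∼, compute π^{-1}(V) ⊆ X and check whether π^{-1}(V) ∈ τ. V is open in τ_Q iff π^{-1}(V) ∈ τ.
  V = {}: π^{-1}(V) = ∅ ∈ τ ✓.
  V = {[13=16]}: π^{-1}(V) = {13, 16} ∉ τ ✗.
  V = {[14]}: π^{-1}(V) = {14} ∉ τ ✗.
  V = {[13=16], [14]}: π^{-1}(V) = {13, 14, 16} ∉ τ ✗.
  V = {[15=17]}: π^{-1}(V) = {15, 17} ∈ τ ✓.
  V = {[13=16], [15=17]}: π^{-1}(V) = {13, 15, 16, 17} ∉ τ ✗.
  V = {[14], [15=17]}: π^{-1}(V) = {14, 15, 17} ∉ τ ✗.
  V = {[13=16], [14], [15=17]}: π^{-1}(V) = {13, 14, 15, 16, 17} ∈ τ ✓.
Open sets in the quotient: τ_Q = {{}, {[15=17]}, {[13=16], [14], [15=17]}} (3 elements).


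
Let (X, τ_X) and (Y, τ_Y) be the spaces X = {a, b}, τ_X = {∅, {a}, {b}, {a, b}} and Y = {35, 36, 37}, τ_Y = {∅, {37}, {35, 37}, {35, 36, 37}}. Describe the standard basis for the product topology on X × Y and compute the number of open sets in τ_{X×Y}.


Basis B = {∅ × ∅, {a} × {37}, {b} × {37}, {a} × {35, 37}, {a, b} × {37}, {b} × {35, 37}, {a} × {35, 36, 37}, {b} × {35, 36, 37}, {a, b} × {35, 37}, {a, b} × {35, 36, 37}}; |τ_{X×Y}| = 16.

Enumerate products U × V with U ∈ τ_X, V ∈ τ_Y (deduplicated):
  ∅ × ∅ = {} (∅)
  {a} × {37} = {(a,37)}
  {b} × {37} = {(b,37)}
  {a} × {35, 37} = {(a,35), (a,37)}
  {a, b} × {37} = {(a,37), (b,37)}
  {b} × {35, 37} = {(b,35), (b,37)}
  {a} × {35, 36, 37} = {(a,35), (a,36), (a,37)}
  {b} × {35, 36, 37} = {(b,35), (b,36), (b,37)}
  {a, b} × {35, 37} = {(a,35), (a,37), (b,35), (b,37)}
  {a, b} × {35, 36, 37} = {(a,35), (a,36), (a,37), (b,35), (b,36), (b,37)}
These 10 distinct sets form the basis B.
Close under arbitrary unions to get τ_{X×Y}; counting gives |τ_{X×Y}| = 16.


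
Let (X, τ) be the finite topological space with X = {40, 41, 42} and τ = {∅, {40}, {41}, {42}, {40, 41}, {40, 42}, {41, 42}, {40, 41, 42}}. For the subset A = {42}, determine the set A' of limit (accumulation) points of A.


A' = ∅

For each x ∈ X, list the open sets U ∈ τ with x ∈ U, then check whether U ∩ (A ∖ {x}) ≠ ∅ for every such U.
  x = 40: open {40} ∋ x has {40} ∩ (A ∖ {40}) = ∅, so x is NOT a limit point.
  x = 41: open {41} ∋ x has {41} ∩ (A ∖ {41}) = ∅, so x is NOT a limit point.
  x = 42: open {42} ∋ x has {42} ∩ (A ∖ {42}) = ∅, so x is NOT a limit point.
Collecting: A' = ∅.


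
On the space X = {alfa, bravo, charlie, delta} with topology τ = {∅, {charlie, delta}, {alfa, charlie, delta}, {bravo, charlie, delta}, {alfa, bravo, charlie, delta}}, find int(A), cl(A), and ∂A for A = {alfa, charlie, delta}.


int(A) = {alfa, charlie, delta}, cl(A) = {alfa, bravo, charlie, delta}, ∂A = {bravo}.

Closed sets in (X, τ) are complements of opens:
  closed(X, τ) = {∅, {alfa}, {bravo}, {alfa, bravo}, {alfa, bravo, charlie, delta}}.
int(A) = ⋃ {U ∈ τ : U ⊆ A}. Opens contained in A: ∅, {charlie, delta}, {alfa, charlie, delta}.
Taking the union of these: int(A) = {alfa, charlie, delta}.
cl(A) = ⋂ {C closed : A ⊆ C}. Closed sets containing A: {alfa, bravo, charlie, delta}.
Intersecting these: cl(A) = {alfa, bravo, charlie, delta}.
∂A = cl(A) ∖ int(A) = {alfa, bravo, charlie, delta} ∖ {alfa, charlie, delta} = {bravo}.


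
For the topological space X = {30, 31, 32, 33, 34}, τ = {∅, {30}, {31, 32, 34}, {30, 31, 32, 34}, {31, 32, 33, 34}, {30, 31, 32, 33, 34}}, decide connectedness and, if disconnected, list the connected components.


(X, τ) is disconnected; components = [{30}, {31, 32, 33, 34}].

Find clopen sets (U ∈ τ with X ∖ U ∈ τ):
  U = ∅, X ∖ U = {30, 31, 32, 33, 34} — both open, so U is clopen.
  U = {30}, X ∖ U = {31, 32, 33, 34} — both open, so U is clopen.
  U = {31, 32, 33, 34}, X ∖ U = {30} — both open, so U is clopen.
  U = {30, 31, 32, 33, 34}, X ∖ U = ∅ — both open, so U is clopen.
Nontrivial clopen(s) exist: e.g. {31, 32, 33, 34}. So (X, τ) is disconnected.
Compute connected components by grouping points that agree on all clopens:
  component: {30}
  component: {31, 32, 33, 34}


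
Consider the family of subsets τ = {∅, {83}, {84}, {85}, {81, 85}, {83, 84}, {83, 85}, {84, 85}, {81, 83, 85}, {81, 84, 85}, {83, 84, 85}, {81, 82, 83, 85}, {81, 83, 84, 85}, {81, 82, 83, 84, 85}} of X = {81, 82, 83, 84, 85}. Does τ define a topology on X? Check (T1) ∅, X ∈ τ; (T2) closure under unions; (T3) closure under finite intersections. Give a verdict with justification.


τ IS a topology on X.

Axiom (T1): ∅ ∈ τ? Yes; X ∈ τ? Yes.
Axiom (T2/T3): check pairwise unions and intersections of members of τ.
All pairwise intersections and unions checked — each lies in τ. Therefore τ satisfies (T1), (T2), (T3): it IS a topology on X.
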